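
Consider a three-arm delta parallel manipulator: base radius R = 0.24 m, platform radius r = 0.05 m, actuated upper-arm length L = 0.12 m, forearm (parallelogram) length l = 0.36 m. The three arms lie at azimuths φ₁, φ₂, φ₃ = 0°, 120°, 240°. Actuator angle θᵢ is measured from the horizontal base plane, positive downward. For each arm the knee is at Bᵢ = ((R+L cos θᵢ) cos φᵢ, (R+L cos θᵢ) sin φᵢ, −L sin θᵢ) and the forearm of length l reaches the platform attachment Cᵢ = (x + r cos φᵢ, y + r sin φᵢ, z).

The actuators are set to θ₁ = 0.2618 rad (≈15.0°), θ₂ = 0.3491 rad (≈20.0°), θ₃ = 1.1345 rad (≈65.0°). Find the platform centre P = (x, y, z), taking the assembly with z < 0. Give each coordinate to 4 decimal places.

φ1=0.0°: virtual centre (0.3059, 0.0000, -0.0311), radius l
S2 = (0.3028·cos120.0°, 0.3028·sin120.0°, -0.0410) = (-0.1514, 0.2622, -0.0410)
φ3=240.0°: virtual centre (-0.1204, -0.2085, -0.1088), radius l
|S₂|²−|S₁|² = -0.0012;  |S₃|²−|S₁|² = -0.0248
[-0.9146 0.5244 -0.0200]·P = -0.0012;  [-0.8525 -0.4169 -0.1554]·P = -0.0248
Cramer: x(z) = 0.0163-0.1084z;  y(z) = 0.0261-0.1510z
into |P−S₁|² = l²: 1.0346z² + 0.1170z + -0.0441 = 0;  Δ = 0.1961;  z = -0.2706 or 0.1574 → z<0 root = -0.2706
x = 0.0456, y = 0.0670

(0.0456, 0.0670, -0.2706)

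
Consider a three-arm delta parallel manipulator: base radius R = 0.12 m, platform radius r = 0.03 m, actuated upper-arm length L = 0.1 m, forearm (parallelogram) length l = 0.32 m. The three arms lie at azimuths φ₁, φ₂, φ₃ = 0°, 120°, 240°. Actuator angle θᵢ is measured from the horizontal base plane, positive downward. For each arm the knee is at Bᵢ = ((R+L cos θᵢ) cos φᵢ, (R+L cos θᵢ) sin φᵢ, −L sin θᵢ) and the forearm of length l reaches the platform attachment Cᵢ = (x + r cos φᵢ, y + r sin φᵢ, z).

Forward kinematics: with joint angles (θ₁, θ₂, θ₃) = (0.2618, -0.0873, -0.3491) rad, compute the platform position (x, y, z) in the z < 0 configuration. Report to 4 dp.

(-0.0423, -0.0184, -0.2488)

φ1=0.0°: virtual centre (0.1866, 0.0000, -0.0259), radius l
O2 = (0.1896·cos120.0°, 0.1896·sin120.0°, 0.0087) = (-0.0948, 0.1642, 0.0087)
O3 = (0.1840·cos240.0°, 0.1840·sin240.0°, 0.0342) = (-0.0920, -0.1593, 0.0342)
eliminate P² terms by subtracting sphere 1 from 2 and 3
plane₁₂: -0.5628x+0.3284y+0.0692z = 0.0005
det = 0.3623;  x = -0.0001+0.1698z,  y = 0.0016+0.0803z
sphere 1 gives Az²+Bz+C=0 with A=1.0353, B=-0.0114, C=-0.0669;  B²−4AC=0.2771;  roots -0.2488, 0.2597;  negative root z = -0.2488
x = -0.0423, y = -0.0184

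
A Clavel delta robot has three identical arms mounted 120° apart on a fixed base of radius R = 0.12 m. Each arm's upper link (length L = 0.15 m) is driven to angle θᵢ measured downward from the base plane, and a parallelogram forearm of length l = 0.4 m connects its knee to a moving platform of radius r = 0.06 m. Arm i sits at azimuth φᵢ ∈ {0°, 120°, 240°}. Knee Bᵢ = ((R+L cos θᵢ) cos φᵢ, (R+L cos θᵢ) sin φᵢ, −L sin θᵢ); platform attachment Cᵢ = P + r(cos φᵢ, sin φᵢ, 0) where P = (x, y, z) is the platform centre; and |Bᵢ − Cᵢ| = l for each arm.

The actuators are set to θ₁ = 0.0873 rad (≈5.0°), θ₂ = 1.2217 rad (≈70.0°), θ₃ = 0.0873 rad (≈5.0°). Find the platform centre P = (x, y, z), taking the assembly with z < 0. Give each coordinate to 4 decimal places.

arm 1 at φ=0.0°: e+L cos θ1 = 0.2094;  centre 1 = (0.2094, 0.0000, -0.0131)
φ2=120.0°: virtual centre (-0.0557, 0.0964, -0.1410), radius l
arm 3 at φ=240.0°: e+L cos θ3 = 0.2094;  centre 3 = (-0.1047, -0.1814, -0.0131)
eliminate P² terms by subtracting sphere 1 from 2 and 3
[-0.5302 0.1928 -0.2557]·P = -0.0118;  [-0.6283 -0.3627 0.0000]·P = 0.0000
Cramer: x(z) = 0.0136-0.2960z;  y(z) = -0.0236+0.5126z
quadratic in z: (1.3504)z²+(0.1179)z+(-0.1209)=0, √Δ=0.8168 → z ∈ {-0.3461, 0.2588}; z = -0.3461 (taking z<0)
x = 0.1161, y = -0.2010

(0.1161, -0.2010, -0.3461)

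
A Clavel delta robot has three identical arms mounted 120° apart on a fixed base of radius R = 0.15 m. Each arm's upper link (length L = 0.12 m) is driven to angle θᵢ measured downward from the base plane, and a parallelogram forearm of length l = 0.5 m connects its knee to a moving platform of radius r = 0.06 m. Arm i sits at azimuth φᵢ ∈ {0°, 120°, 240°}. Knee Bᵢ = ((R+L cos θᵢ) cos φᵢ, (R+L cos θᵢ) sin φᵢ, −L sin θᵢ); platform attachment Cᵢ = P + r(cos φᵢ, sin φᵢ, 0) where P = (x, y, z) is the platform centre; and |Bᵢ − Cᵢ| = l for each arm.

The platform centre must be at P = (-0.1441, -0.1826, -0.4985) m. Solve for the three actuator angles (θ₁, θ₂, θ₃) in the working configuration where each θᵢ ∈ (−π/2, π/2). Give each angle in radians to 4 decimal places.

θ₁ = 1.3093, θ₂ = 1.1349, θ₃ = 0.0003

arm 1 (φ=0.0°): x'=-0.1441, y'=-0.1826
  A cos θ + B sin θ = C:  0.2341·cos θ + -0.4985·sin θ = -0.4210
  √(A²+B²)=0.5507;  θ1 = -1.1318+2.4411 ≈ 1.3093
φ2=120.0° → target in arm frame (-0.0861, 0.2161)
  e−x'=0.1761;  (l²−L²−(e−x')²−y'²−z²)/2L = -0.3775
  θ2 = atan2(B,A) + arccos(C/0.5287) = 1.1349
rotate P by −φ3: (0.2302, -0.0335, -0.4985)
  A=-0.1402, B=-0.4985, C=(l²−L²−A²−y'²−z²)/(2L)=-0.1403
  θ3 = atan2(B,A) + arccos(C/0.5178) = 0.0003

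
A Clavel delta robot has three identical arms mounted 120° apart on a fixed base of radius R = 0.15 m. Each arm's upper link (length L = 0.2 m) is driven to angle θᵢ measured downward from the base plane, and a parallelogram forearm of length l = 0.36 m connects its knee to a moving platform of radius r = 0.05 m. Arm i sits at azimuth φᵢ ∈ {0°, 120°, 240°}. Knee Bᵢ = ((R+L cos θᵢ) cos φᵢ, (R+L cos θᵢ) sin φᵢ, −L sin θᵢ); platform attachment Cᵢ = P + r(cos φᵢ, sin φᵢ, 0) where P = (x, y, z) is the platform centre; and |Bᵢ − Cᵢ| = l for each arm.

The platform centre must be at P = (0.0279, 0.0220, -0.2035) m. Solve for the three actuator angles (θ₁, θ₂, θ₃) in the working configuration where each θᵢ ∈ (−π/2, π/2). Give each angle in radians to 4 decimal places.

rotate P by −φ1: (0.0279, 0.0220, -0.2035)
  A=0.0721, B=-0.2035, C=(l²−L²−A²−y'²−z²)/(2L)=0.1063
  √(A²+B²)=0.2159;  θ1 = -1.2303+1.0562 ≈ -0.1741
rotate P by −φ2: (0.0051, -0.0352, -0.2035)
  A=0.0949, B=-0.2035, C=(l²−L²−A²−y'²−z²)/(2L)=0.0949
  γ=atan2(-0.2035,0.0949)=-1.1344;  ψ=arccos(0.4225)=1.1346;  θ2=γ+ψ≈0.0002
rotate P by −φ3: (-0.0330, 0.0132, -0.2035)
  e−x'=0.1330;  (l²−L²−(e−x')²−y'²−z²)/2L = 0.0758
  θ3 = atan2(B,A) + arccos(C/0.2431) = 0.2618

θ₁ = -0.1741, θ₂ = 0.0002, θ₃ = 0.2618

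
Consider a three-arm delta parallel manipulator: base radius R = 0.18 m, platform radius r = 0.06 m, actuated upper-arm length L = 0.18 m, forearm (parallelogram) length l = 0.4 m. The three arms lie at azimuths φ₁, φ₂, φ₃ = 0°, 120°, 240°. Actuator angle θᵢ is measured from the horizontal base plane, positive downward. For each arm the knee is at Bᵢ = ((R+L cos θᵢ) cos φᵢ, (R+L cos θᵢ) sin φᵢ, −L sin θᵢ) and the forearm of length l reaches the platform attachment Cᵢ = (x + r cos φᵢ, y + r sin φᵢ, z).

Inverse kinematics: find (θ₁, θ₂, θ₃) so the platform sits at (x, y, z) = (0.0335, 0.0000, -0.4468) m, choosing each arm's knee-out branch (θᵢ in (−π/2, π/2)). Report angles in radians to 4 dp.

arm 1 (φ=0.0°): x'=0.0335, y'=0.0000
  e−x'=0.0865;  (l²−L²−(e−x')²−y'²−z²)/2L = -0.2209
  γ=atan2(-0.4468,0.0865)=-1.3796;  ψ=arccos(-0.4853)=2.0775;  θ1=γ+ψ≈0.6980
rotate P by −φ2: (-0.0167, -0.0290, -0.4468)
  A=0.1367, B=-0.4468, C=(l²−L²−A²−y'²−z²)/(2L)=-0.2544
  θ2 = atan2(B,A) + arccos(C/0.4673) = 0.8727
arm 3 (φ=240.0°): x'=-0.0168, y'=0.0290
  A cos θ + B sin θ = C:  0.1368·cos θ + -0.4468·sin θ = -0.2544
  √(A²+B²)=0.4673;  θ3 = -1.2738+2.1465 ≈ 0.8727

θ₁ = 0.6980, θ₂ = 0.8727, θ₃ = 0.8727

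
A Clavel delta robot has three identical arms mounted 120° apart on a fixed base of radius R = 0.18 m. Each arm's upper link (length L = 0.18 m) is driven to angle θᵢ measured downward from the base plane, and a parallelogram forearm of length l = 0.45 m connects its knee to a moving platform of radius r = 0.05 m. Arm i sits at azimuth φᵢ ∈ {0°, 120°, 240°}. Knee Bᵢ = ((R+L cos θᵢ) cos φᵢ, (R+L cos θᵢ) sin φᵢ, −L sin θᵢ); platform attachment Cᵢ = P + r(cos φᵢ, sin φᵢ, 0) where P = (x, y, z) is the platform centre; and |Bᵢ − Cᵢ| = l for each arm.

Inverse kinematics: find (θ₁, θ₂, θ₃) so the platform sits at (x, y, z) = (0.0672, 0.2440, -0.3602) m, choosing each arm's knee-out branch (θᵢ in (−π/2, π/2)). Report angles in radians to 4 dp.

θ₁ = 0.3492, θ₂ = -0.1746, θ₃ = 1.3963

rotate P by −φ1: (0.0672, 0.2440, -0.3602)
  A cos θ + B sin θ = C:  0.0628·cos θ + -0.3602·sin θ = -0.0642
  γ=atan2(-0.3602,0.0628)=-1.3982;  ψ=arccos(-0.1757)=1.7474;  θ1=γ+ψ≈0.3492
rotate P by −φ2: (0.1777, -0.1802, -0.3602)
  A=-0.0477, B=-0.3602, C=(l²−L²−A²−y'²−z²)/(2L)=0.0156
  γ=atan2(-0.3602,-0.0477)=-1.7025;  ψ=arccos(0.0429)=1.5279;  θ2=γ+ψ≈-0.1746
φ3=240.0° → target in arm frame (-0.2449, -0.0638)
  A cos θ + B sin θ = C:  0.3749·cos θ + -0.3602·sin θ = -0.2896
  γ=atan2(-0.3602,0.3749)=-0.7654;  ψ=arccos(-0.5571)=2.1617;  θ3=γ+ψ≈1.3963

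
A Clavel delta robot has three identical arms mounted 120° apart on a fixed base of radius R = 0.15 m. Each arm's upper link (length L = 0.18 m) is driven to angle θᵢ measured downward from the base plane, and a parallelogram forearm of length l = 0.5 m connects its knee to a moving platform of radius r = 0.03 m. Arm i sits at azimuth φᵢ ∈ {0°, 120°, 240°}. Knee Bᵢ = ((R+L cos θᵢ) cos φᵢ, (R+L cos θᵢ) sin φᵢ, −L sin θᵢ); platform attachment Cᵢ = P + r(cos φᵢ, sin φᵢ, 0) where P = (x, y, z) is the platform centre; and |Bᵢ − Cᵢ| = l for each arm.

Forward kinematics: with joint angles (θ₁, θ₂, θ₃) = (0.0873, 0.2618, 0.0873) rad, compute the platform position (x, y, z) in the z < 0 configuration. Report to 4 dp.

(0.0156, -0.0270, -0.4265)

φ1=0.0°: virtual centre (0.2993, 0.0000, -0.0157), radius l
centre 2 = (0.2939·cos120.0°, 0.2939·sin120.0°, -0.0466) = (-0.1469, 0.2545, -0.0466)
φ3=240.0°: virtual centre (-0.1497, -0.2592, -0.0157), radius l
|centre ₂|²−|centre ₁|² = -0.0013;  |centre ₃|²−|centre ₁|² = 0.0000
plane₁₂: -0.8925x+0.5090y+-0.0618z = -0.0013
Cramer: x(z) = 0.0007-0.0348z;  y(z) = -0.0013+0.0603z
sphere 1 gives Az²+Bz+C=0 with A=1.0049, B=0.0520, C=-0.1606;  B²−4AC=0.6482;  roots -0.4265, 0.3747;  negative root z = -0.4265
x = 0.0156, y = -0.0270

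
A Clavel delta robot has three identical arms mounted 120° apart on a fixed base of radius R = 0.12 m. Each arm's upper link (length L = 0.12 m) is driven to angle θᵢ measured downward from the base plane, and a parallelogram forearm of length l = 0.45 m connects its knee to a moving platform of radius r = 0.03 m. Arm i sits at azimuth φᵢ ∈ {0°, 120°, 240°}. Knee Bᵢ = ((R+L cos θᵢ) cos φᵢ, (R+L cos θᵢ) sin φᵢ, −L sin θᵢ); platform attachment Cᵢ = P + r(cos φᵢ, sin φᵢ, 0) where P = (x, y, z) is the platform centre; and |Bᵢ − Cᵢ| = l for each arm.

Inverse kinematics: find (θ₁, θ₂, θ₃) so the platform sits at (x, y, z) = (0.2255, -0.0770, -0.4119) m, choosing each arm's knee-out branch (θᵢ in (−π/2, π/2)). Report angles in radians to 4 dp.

θ₁ = -0.2616, θ₂ = 1.3089, θ₃ = 0.8726

φ1=0.0° → target in arm frame (0.2255, -0.0770)
  e−x'=-0.1355;  (l²−L²−(e−x')²−y'²−z²)/2L = -0.0244
  √(A²+B²)=0.4336;  θ1 = -1.8886+1.6270 ≈ -0.2616
rotate P by −φ2: (-0.1794, -0.1568, -0.4119)
  e−x'=0.2694;  (l²−L²−(e−x')²−y'²−z²)/2L = -0.3281
  γ=atan2(-0.4119,0.2694)=-0.9915;  ψ=arccos(-0.6666)=2.3004;  θ2=γ+ψ≈1.3089
rotate P by −φ3: (-0.0461, 0.2338, -0.4119)
  e−x'=0.1361;  (l²−L²−(e−x')²−y'²−z²)/2L = -0.2281
  θ3 = atan2(B,A) + arccos(C/0.4338) = 0.8726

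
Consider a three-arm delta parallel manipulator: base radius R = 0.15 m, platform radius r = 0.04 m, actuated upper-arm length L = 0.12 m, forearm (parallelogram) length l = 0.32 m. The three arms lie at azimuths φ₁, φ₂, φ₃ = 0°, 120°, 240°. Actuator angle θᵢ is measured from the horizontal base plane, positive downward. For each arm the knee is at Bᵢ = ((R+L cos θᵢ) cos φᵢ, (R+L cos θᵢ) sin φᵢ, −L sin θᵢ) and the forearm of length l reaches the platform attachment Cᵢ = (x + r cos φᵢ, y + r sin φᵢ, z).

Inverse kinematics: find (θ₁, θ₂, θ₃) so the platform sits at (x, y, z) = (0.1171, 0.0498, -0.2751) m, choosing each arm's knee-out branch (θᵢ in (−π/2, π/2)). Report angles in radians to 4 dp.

φ1=0.0° → target in arm frame (0.1171, 0.0498)
  e−x'=-0.0071;  (l²−L²−(e−x')²−y'²−z²)/2L = 0.0408
  √(A²+B²)=0.2752;  θ1 = -1.5966+1.4220 ≈ -0.1746
rotate P by −φ2: (-0.0154, -0.1263, -0.2751)
  A=0.1254, B=-0.2751, C=(l²−L²−A²−y'²−z²)/(2L)=-0.0807
  γ=atan2(-0.2751,0.1254)=-1.1430;  ψ=arccos(-0.2669)=1.8409;  θ2=γ+ψ≈0.6979
rotate P by −φ3: (-0.1017, 0.0765, -0.2751)
  A cos θ + B sin θ = C:  0.2117·cos θ + -0.2751·sin θ = -0.1598
  γ=atan2(-0.2751,0.2117)=-0.9150;  ψ=arccos(-0.4602)=2.0491;  θ3=γ+ψ≈1.1341

θ₁ = -0.1746, θ₂ = 0.6979, θ₃ = 1.1341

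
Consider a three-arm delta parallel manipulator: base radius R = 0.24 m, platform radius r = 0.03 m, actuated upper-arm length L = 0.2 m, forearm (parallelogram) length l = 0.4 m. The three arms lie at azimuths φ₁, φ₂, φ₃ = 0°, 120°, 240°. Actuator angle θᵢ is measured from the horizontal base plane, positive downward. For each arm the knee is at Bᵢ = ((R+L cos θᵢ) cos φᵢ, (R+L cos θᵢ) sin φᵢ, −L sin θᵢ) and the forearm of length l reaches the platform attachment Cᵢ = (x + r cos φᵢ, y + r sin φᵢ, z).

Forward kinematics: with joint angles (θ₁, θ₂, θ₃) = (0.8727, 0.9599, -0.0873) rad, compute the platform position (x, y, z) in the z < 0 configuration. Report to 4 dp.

(-0.0413, -0.0929, -0.2374)

S1 = (0.3386·cos0.0°, 0.3386·sin0.0°, -0.1532) = (0.3386, 0.0000, -0.1532)
φ2=120.0°: virtual centre (-0.1624, 0.2812, -0.1638), radius l
φ3=240.0°: virtual centre (-0.2046, -0.3544, 0.0174), radius l
subtract pairs → two planes through P
plane₁₂: -1.0018x+0.5624y+-0.0212z = -0.0058
det = 1.3211;  x = -0.0095+0.1339z,  y = -0.0273+0.2763z
quadratic in z: (1.0943)z²+(0.1981)z+(-0.0146)=0, √Δ=0.3214 → z ∈ {-0.2374, 0.0563}; z = -0.2374 (taking z<0)
x = -0.0413, y = -0.0929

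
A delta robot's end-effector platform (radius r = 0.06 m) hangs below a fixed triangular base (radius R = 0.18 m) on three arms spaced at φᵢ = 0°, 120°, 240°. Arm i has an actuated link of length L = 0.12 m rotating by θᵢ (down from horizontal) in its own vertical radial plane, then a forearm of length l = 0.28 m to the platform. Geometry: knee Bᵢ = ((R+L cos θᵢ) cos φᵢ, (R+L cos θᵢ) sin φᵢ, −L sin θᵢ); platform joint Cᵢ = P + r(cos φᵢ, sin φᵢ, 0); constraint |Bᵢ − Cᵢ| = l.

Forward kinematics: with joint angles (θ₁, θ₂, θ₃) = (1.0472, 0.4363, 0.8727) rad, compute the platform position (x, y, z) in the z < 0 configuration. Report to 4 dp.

arm 1 at φ=0.0°: (R−r)+L cos θ1 = 0.1800;  O1 = (0.1800, 0.0000, -0.1039)
arm 2 at φ=120.0°: (R−r)+L cos θ2 = 0.2288;  O2 = (-0.1144, 0.1981, -0.0507)
arm 3 at φ=240.0°: (R−r)+L cos θ3 = 0.1971;  O3 = (-0.0986, -0.1707, -0.0919)
|O₂|²−|O₁|² = 0.0117;  |O₃|²−|O₁|² = 0.0041
[-0.5888 0.3962 0.1064]·P = 0.0117;  [-0.5571 -0.3414 0.0240]·P = 0.0041
Cramer: x(z) = -0.0133+0.1087z;  y(z) = 0.0097-0.1071z
quadratic in z: (1.0233)z²+(0.1637)z+(-0.0301)=0, √Δ=0.3875 → z ∈ {-0.2693, 0.1093}; z = -0.2693 (taking z<0)
x = -0.0426, y = 0.0386

(-0.0426, 0.0386, -0.2693)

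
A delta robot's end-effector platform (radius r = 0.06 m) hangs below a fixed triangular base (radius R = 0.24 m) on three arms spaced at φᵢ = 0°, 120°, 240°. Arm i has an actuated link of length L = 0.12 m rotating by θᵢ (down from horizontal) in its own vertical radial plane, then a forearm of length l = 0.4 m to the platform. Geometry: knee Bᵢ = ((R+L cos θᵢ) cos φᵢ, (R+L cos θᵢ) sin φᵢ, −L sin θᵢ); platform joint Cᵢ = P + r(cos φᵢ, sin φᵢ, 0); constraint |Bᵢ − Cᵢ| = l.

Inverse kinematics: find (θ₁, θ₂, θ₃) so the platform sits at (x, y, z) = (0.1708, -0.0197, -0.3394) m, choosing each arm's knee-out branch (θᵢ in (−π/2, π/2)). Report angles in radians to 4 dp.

φ1=0.0° → target in arm frame (0.1708, -0.0197)
  A=0.0092, B=-0.3394, C=(l²−L²−A²−y'²−z²)/(2L)=0.1247
  γ=atan2(-0.3394,0.0092)=-1.5437;  ψ=arccos(0.3674)=1.1946;  θ1=γ+ψ≈-0.3491
arm 2 (φ=120.0°): x'=-0.1025, y'=-0.1381
  A=0.2825, B=-0.3394, C=(l²−L²−A²−y'²−z²)/(2L)=-0.2852
  θ2 = atan2(B,A) + arccos(C/0.4416) = 1.3962
arm 3 (φ=240.0°): x'=-0.0683, y'=0.1578
  A=0.2483, B=-0.3394, C=(l²−L²−A²−y'²−z²)/(2L)=-0.2340
  √(A²+B²)=0.4206;  θ3 = -0.9391+2.1608 ≈ 1.2217

θ₁ = -0.3491, θ₂ = 1.3962, θ₃ = 1.2217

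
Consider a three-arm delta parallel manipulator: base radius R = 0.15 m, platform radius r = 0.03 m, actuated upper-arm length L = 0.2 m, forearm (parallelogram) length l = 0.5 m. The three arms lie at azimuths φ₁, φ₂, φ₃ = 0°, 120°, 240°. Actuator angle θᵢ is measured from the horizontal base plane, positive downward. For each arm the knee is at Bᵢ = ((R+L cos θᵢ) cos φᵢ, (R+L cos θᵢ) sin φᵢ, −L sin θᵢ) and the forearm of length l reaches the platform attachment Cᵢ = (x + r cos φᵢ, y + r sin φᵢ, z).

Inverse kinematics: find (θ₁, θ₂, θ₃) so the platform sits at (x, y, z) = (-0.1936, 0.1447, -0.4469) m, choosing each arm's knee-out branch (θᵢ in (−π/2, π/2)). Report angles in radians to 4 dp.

θ₁ = 1.1345, θ₂ = -0.1743, θ₃ = 0.6980

arm 1 (φ=0.0°): x'=-0.1936, y'=0.1447
  A=0.3136, B=-0.4469, C=(l²−L²−A²−y'²−z²)/(2L)=-0.2725
  γ=atan2(-0.4469,0.3136)=-0.9589;  ψ=arccos(-0.4991)=2.0934;  θ1=γ+ψ≈1.1345
arm 2 (φ=120.0°): x'=0.2221, y'=0.0953
  A cos θ + B sin θ = C:  -0.1021·cos θ + -0.4469·sin θ = -0.0231
  θ2 = atan2(B,A) + arccos(C/0.4584) = -0.1743
arm 3 (φ=240.0°): x'=-0.0285, y'=-0.2400
  A=0.1485, B=-0.4469, C=(l²−L²−A²−y'²−z²)/(2L)=-0.1735
  θ3 = atan2(B,A) + arccos(C/0.4709) = 0.6980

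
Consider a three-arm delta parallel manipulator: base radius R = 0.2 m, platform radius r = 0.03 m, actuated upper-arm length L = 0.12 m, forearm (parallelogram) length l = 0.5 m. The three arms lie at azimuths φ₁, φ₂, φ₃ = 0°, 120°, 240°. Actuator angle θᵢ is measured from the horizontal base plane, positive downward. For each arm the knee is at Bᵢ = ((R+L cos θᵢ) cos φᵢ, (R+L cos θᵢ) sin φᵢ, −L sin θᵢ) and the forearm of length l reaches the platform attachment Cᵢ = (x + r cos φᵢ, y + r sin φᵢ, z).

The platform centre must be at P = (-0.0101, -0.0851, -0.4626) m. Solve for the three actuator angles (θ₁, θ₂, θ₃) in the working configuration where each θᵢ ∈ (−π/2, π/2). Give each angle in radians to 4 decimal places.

rotate P by −φ1: (-0.0101, -0.0851, -0.4626)
  A cos θ + B sin θ = C:  0.1801·cos θ + -0.4626·sin θ = -0.0753
  θ1 = atan2(B,A) + arccos(C/0.4964) = 0.5236
arm 2 (φ=120.0°): x'=-0.0686, y'=0.0513
  A cos θ + B sin θ = C:  0.2386·cos θ + -0.4626·sin θ = -0.1583
  γ=atan2(-0.4626,0.2386)=-1.0945;  ψ=arccos(-0.3040)=1.8797;  θ2=γ+ψ≈0.7852
arm 3 (φ=240.0°): x'=0.0787, y'=0.0338
  A=0.0913, B=-0.4626, C=(l²−L²−A²−y'²−z²)/(2L)=0.0505
  γ=atan2(-0.4626,0.0913)=-1.3760;  ψ=arccos(0.1072)=1.4634;  θ3=γ+ψ≈0.0873

θ₁ = 0.5236, θ₂ = 0.7852, θ₃ = 0.0873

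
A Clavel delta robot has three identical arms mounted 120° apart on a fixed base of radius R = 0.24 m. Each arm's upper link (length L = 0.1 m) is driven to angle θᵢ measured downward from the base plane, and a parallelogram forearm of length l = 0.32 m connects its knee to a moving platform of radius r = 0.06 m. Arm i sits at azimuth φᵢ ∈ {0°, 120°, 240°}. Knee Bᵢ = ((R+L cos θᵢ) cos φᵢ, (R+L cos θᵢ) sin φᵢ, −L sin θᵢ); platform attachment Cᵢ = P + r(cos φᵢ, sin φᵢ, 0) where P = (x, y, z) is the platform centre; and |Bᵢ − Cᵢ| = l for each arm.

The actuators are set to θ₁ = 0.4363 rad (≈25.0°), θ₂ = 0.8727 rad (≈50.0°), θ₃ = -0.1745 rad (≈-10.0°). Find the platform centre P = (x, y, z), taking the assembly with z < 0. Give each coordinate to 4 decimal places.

(-0.0002, -0.0558, -0.2033)

centre 1 = (0.2706·cos0.0°, 0.2706·sin0.0°, -0.0423) = (0.2706, 0.0000, -0.0423)
arm 2 at φ=120.0°: ρ2 = 0.2443;  centre 2 = (-0.1221, 0.2115, -0.0766)
centre 3 = (0.2785·cos240.0°, 0.2785·sin240.0°, 0.0174) = (-0.1392, -0.2412, 0.0174)
|centre ₂|²−|centre ₁|² = -0.0095;  |centre ₃|²−|centre ₁|² = 0.0028
plane₁₂: -0.7855x+0.4231y+-0.0687z = -0.0095
det = 0.7257;  x = 0.0047+0.0239z,  y = -0.0138+0.2067z
sphere 1 gives Az²+Bz+C=0 with A=1.0433, B=0.0661, C=-0.0297;  B²−4AC=0.1282;  roots -0.2033, 0.1399;  negative root z = -0.2033
x = -0.0002, y = -0.0558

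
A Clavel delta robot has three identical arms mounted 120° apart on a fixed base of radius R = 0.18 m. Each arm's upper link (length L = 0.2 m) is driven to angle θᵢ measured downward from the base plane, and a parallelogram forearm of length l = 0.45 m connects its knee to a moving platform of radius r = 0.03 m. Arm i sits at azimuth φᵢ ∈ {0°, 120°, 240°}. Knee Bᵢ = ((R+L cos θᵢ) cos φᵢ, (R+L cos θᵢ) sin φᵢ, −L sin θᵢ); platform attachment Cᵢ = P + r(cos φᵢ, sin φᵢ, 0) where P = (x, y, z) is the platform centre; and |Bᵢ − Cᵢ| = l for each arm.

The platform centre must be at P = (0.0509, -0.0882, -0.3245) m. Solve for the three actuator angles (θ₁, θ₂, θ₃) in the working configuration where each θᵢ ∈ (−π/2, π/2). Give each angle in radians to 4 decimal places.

θ₁ = 0.0003, θ₂ = 0.6978, θ₃ = 0.0001

φ1=0.0° → target in arm frame (0.0509, -0.0882)
  A cos θ + B sin θ = C:  0.0991·cos θ + -0.3245·sin θ = 0.0990
  θ1 = atan2(B,A) + arccos(C/0.3393) = 0.0003
arm 2 (φ=120.0°): x'=-0.1018, y'=0.0000
  e−x'=0.2518;  (l²−L²−(e−x')²−y'²−z²)/2L = -0.0156
  γ=atan2(-0.3245,0.2518)=-0.9108;  ψ=arccos(-0.0379)=1.6087;  θ2=γ+ψ≈0.6978
φ3=240.0° → target in arm frame (0.0509, 0.0882)
  A cos θ + B sin θ = C:  0.0991·cos θ + -0.3245·sin θ = 0.0990
  θ3 = atan2(B,A) + arccos(C/0.3393) = 0.0001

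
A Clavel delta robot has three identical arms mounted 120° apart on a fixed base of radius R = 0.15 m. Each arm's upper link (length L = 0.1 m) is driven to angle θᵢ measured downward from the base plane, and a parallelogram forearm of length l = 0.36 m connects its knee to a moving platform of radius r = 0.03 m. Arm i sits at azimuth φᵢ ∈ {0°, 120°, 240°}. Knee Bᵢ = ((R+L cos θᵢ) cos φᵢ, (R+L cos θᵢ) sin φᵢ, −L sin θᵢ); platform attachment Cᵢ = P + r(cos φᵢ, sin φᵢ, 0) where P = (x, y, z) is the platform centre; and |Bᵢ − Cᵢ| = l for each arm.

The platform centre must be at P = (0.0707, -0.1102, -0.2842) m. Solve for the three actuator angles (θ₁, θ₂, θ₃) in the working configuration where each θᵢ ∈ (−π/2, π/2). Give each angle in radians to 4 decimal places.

φ1=0.0° → target in arm frame (0.0707, -0.1102)
  A cos θ + B sin θ = C:  0.0493·cos θ + -0.2842·sin θ = 0.1213
  √(A²+B²)=0.2884;  θ1 = -1.3990+1.1368 ≈ -0.2622
φ2=120.0° → target in arm frame (-0.1308, -0.0061)
  A cos θ + B sin θ = C:  0.2508·cos θ + -0.2842·sin θ = -0.1205
  θ2 = atan2(B,A) + arccos(C/0.3790) = 1.0466
rotate P by −φ3: (0.0601, 0.1163, -0.2842)
  e−x'=0.0599;  (l²−L²−(e−x')²−y'²−z²)/2L = 0.1085
  θ3 = atan2(B,A) + arccos(C/0.2904) = -0.1752

θ₁ = -0.2622, θ₂ = 1.0466, θ₃ = -0.1752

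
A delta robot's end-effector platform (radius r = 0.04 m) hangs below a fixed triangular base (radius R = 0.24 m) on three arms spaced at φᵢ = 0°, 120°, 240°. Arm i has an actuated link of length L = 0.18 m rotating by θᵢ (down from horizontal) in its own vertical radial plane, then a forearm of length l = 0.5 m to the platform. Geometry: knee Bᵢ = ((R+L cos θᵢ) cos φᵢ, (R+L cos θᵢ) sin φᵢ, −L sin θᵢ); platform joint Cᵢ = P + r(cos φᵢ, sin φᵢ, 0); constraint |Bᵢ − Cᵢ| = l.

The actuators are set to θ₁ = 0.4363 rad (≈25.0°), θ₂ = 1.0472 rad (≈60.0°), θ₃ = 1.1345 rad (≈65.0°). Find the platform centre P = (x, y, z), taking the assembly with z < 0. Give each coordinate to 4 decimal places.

O1 = (0.3631·cos0.0°, 0.3631·sin0.0°, -0.0761) = (0.3631, 0.0000, -0.0761)
O2 = (0.2900·cos120.0°, 0.2900·sin120.0°, -0.1559) = (-0.1450, 0.2511, -0.1559)
arm 3 at φ=240.0°: ρ3 = 0.2761;  O3 = (-0.1380, -0.2391, -0.1631)
eliminate P² terms by subtracting sphere 1 from 2 and 3
linear system: -1.0163x+0.5023y = -0.0293−-0.1596z; -1.0023x+-0.4782y = -0.0348−-0.1741z
Cramer: x(z) = 0.0318-0.1656z;  y(z) = 0.0061-0.0171z
quadratic in z: (1.0277)z²+(0.2616)z+(-0.1344)=0, √Δ=0.7880 → z ∈ {-0.5107, 0.2561}; z = -0.5107 (taking z<0)
x = 0.1164, y = 0.0149

(0.1164, 0.0149, -0.5107)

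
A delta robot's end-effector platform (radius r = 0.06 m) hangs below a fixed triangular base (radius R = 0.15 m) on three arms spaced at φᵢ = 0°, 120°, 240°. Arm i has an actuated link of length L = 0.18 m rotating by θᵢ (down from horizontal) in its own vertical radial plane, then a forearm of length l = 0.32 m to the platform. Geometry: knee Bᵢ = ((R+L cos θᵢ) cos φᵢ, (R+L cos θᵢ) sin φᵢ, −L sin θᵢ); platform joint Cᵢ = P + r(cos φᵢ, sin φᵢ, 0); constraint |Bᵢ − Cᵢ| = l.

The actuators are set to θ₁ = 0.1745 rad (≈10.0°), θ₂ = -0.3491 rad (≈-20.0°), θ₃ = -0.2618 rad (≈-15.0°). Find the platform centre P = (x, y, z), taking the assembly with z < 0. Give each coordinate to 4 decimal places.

(-0.0305, 0.0041, -0.1483)

arm 1 at φ=0.0°: ρ1 = 0.2673;  S1 = (0.2673, 0.0000, -0.0313)
S2 = (0.2591·cos120.0°, 0.2591·sin120.0°, 0.0616) = (-0.1296, 0.2244, 0.0616)
arm 3 at φ=240.0°: ρ3 = 0.2639;  S3 = (-0.1319, -0.2285, 0.0466)
|S₂|²−|S₁|² = -0.0015;  |S₃|²−|S₁|² = -0.0006
linear system: -0.7937x+0.4488y = -0.0015−0.1856z; -0.7984x+-0.4570y = -0.0006−0.1557z
det = 0.7211;  x = 0.0013+0.2146z,  y = -0.0009+-0.0342z
into |P−S₁|² = l²: 1.0472z² + -0.0516z + -0.0307 = 0;  Δ = 0.1312;  z = -0.1483 or 0.1976 → z<0 root = -0.1483
x = -0.0305, y = 0.0041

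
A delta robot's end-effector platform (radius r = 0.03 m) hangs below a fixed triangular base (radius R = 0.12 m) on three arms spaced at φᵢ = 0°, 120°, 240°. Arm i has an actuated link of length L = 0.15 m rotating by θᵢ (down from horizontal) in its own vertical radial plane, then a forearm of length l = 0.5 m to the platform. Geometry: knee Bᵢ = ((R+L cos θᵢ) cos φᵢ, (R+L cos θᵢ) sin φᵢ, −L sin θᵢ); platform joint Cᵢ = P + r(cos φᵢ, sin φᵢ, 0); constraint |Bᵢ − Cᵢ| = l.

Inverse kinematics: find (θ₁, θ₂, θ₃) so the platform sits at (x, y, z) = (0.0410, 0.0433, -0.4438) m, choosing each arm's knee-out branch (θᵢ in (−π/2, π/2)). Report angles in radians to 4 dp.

rotate P by −φ1: (0.0410, 0.0433, -0.4438)
  A cos θ + B sin θ = C:  0.0490·cos θ + -0.4438·sin θ = 0.0876
  γ=atan2(-0.4438,0.0490)=-1.4608;  ψ=arccos(0.1961)=1.3734;  θ1=γ+ψ≈-0.0874
arm 2 (φ=120.0°): x'=0.0170, y'=-0.0572
  e−x'=0.0730;  (l²−L²−(e−x')²−y'²−z²)/2L = 0.0732
  θ2 = atan2(B,A) + arccos(C/0.4498) = -0.0003
arm 3 (φ=240.0°): x'=-0.0580, y'=0.0139
  A=0.1480, B=-0.4438, C=(l²−L²−A²−y'²−z²)/(2L)=0.0282
  θ3 = atan2(B,A) + arccos(C/0.4678) = 0.2617

θ₁ = -0.0874, θ₂ = -0.0003, θ₃ = 0.2617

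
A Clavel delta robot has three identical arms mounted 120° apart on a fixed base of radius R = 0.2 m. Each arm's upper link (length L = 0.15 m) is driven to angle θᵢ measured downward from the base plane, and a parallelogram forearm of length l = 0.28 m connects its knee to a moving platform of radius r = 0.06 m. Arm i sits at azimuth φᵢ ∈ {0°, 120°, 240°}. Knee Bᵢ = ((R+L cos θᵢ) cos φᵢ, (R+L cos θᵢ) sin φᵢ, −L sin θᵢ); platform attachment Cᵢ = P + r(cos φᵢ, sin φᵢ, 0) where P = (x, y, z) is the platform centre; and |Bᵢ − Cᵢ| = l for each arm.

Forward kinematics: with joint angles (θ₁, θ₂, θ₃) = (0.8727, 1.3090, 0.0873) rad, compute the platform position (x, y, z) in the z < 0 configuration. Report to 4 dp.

φ1=0.0°: virtual centre (0.2364, 0.0000, -0.1149), radius l
arm 2 at φ=120.0°: e+L cos θ2 = 0.1788;  centre 2 = (-0.0894, 0.1549, -0.1449)
arm 3 at φ=240.0°: e+L cos θ3 = 0.2894;  centre 3 = (-0.1447, -0.2507, -0.0131)
|centre ₂|²−|centre ₁|² = -0.0161;  |centre ₃|²−|centre ₁|² = 0.0148
linear system: -0.6517x+0.3097y = -0.0161−-0.0600z; -0.7623x+-0.5013y = 0.0148−0.2037z
Cramer: x(z) = 0.0062+0.0587z;  y(z) = -0.0390+0.3170z
sphere 1 gives Az²+Bz+C=0 with A=1.1040, B=0.1781, C=-0.0107;  B²−4AC=0.0788;  roots -0.2078, 0.0465;  negative root z = -0.2078
x = -0.0060, y = -0.1049

(-0.0060, -0.1049, -0.2078)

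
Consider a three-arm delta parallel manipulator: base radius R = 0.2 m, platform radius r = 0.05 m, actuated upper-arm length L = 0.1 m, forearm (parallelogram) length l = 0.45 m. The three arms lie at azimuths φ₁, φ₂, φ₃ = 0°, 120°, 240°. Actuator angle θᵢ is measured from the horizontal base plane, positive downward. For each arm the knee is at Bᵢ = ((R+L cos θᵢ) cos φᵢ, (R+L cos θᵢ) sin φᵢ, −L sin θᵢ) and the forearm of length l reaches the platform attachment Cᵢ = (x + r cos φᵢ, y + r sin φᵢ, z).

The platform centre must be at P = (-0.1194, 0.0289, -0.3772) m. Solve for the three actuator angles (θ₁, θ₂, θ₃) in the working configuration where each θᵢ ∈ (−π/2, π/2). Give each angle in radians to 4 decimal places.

arm 1 (φ=0.0°): x'=-0.1194, y'=0.0289
  A cos θ + B sin θ = C:  0.2694·cos θ + -0.3772·sin θ = -0.1160
  √(A²+B²)=0.4635;  θ1 = -0.9506+1.8236 ≈ 0.8730
arm 2 (φ=120.0°): x'=0.0847, y'=0.0890
  A cos θ + B sin θ = C:  0.0653·cos θ + -0.3772·sin θ = 0.1902
  θ2 = atan2(B,A) + arccos(C/0.3828) = -0.3487
arm 3 (φ=240.0°): x'=0.0347, y'=-0.1179
  e−x'=0.1153;  (l²−L²−(e−x')²−y'²−z²)/2L = 0.1152
  √(A²+B²)=0.3944;  θ3 = -1.2741+1.2745 ≈ 0.0005

θ₁ = 0.8730, θ₂ = -0.3487, θ₃ = 0.0005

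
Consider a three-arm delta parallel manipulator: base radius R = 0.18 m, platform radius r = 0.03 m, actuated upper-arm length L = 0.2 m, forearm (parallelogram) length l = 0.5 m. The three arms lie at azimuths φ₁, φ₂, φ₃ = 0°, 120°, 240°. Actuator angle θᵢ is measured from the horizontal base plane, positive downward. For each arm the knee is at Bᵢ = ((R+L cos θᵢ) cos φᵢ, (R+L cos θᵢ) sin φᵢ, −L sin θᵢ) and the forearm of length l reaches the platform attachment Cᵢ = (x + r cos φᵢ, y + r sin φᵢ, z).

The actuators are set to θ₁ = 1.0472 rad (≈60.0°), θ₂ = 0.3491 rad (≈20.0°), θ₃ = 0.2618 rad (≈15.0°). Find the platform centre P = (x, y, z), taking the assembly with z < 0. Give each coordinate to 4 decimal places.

S1 = (0.2500·cos0.0°, 0.2500·sin0.0°, -0.1732) = (0.2500, 0.0000, -0.1732)
φ2=120.0°: virtual centre (-0.1690, 0.2927, -0.0684), radius l
S3 = (0.3432·cos240.0°, 0.3432·sin240.0°, -0.0518) = (-0.1716, -0.2972, -0.0518)
|S₂|²−|S₁|² = 0.0264;  |S₃|²−|S₁|² = 0.0280
plane₁₂: -0.8379x+0.5853y+0.2096z = 0.0264
det = 0.9916;  x = -0.0323+0.2690z,  y = -0.0012+0.0270z
into |P−S₁|² = l²: 1.0731z² + 0.1945z + -0.1403 = 0;  Δ = 0.6400;  z = -0.4634 or 0.2822 → z<0 root = -0.4634
x = -0.1570, y = -0.0137

(-0.1570, -0.0137, -0.4634)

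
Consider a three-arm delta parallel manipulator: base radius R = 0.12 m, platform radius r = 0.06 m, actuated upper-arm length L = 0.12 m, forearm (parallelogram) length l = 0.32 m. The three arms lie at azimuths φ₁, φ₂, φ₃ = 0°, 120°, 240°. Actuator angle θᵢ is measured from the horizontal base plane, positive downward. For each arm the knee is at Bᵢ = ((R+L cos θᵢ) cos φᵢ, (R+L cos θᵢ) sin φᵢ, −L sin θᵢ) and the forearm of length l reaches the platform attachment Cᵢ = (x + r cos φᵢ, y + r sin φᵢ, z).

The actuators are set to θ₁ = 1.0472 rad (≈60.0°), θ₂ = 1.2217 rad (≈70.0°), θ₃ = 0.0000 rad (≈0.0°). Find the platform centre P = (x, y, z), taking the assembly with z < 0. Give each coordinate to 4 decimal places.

(-0.0577, -0.1576, -0.3184)

centre 1 = (0.1200·cos0.0°, 0.1200·sin0.0°, -0.1039) = (0.1200, 0.0000, -0.1039)
arm 2 at φ=120.0°: (R−r)+L cos θ2 = 0.1010;  centre 2 = (-0.0505, 0.0875, -0.1128)
arm 3 at φ=240.0°: (R−r)+L cos θ3 = 0.1800;  centre 3 = (-0.0900, -0.1559, 0.0000)
|centre ₂|²−|centre ₁|² = -0.0023;  |centre ₃|²−|centre ₁|² = 0.0072
linear system: -0.3410x+0.1750y = -0.0023−-0.0177z; -0.4200x+-0.3118y = 0.0072−0.2078z
Cramer: x(z) = -0.0031+0.1716z;  y(z) = -0.0190+0.4355z
sphere 1 gives Az²+Bz+C=0 with A=1.2191, B=0.1491, C=-0.0761;  B²−4AC=0.3933;  roots -0.3184, 0.1961;  negative root z = -0.3184
x = -0.0577, y = -0.1576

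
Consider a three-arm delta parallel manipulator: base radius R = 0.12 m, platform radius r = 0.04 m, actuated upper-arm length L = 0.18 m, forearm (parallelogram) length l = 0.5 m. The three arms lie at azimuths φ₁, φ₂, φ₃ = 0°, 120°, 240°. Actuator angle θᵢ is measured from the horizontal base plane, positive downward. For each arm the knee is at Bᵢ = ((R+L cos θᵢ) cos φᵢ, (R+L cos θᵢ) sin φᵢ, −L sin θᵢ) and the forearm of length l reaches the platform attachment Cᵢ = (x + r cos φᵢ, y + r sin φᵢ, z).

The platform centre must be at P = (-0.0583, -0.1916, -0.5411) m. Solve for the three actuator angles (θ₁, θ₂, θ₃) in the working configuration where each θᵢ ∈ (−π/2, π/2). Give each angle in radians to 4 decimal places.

θ₁ = 0.9600, θ₂ = 1.1346, θ₃ = 0.2621

arm 1 (φ=0.0°): x'=-0.0583, y'=-0.1916
  A cos θ + B sin θ = C:  0.1383·cos θ + -0.5411·sin θ = -0.3640
  √(A²+B²)=0.5585;  θ1 = -1.3206+2.2806 ≈ 0.9600
φ2=120.0° → target in arm frame (-0.1368, 0.1463)
  A=0.2168, B=-0.5411, C=(l²−L²−A²−y'²−z²)/(2L)=-0.3988
  γ=atan2(-0.5411,0.2168)=-1.1897;  ψ=arccos(-0.6842)=2.3243;  θ2=γ+ψ≈1.1346
rotate P by −φ3: (0.1951, 0.0453, -0.5411)
  e−x'=-0.1151;  (l²−L²−(e−x')²−y'²−z²)/2L = -0.2513
  √(A²+B²)=0.5532;  θ3 = -1.7804+2.0424 ≈ 0.2621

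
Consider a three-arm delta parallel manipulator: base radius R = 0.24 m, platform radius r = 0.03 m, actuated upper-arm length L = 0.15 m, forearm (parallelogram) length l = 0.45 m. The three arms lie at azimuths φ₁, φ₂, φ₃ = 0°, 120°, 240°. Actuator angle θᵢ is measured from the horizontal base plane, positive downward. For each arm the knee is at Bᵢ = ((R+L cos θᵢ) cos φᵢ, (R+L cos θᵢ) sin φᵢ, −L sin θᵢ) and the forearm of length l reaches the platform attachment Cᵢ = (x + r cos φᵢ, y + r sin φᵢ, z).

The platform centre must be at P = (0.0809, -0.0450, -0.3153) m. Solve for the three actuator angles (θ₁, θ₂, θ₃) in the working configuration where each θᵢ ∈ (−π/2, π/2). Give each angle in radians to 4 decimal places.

arm 1 (φ=0.0°): x'=0.0809, y'=-0.0450
  A=0.1291, B=-0.3153, C=(l²−L²−A²−y'²−z²)/(2L)=0.2063
  θ1 = atan2(B,A) + arccos(C/0.3407) = -0.2618
arm 2 (φ=120.0°): x'=-0.0794, y'=-0.0476
  A cos θ + B sin θ = C:  0.2894·cos θ + -0.3153·sin θ = -0.0181
  √(A²+B²)=0.4280;  θ2 = -0.8282+1.6132 ≈ 0.7850
rotate P by −φ3: (-0.0015, 0.0926, -0.3153)
  A=0.2115, B=-0.3153, C=(l²−L²−A²−y'²−z²)/(2L)=0.0910
  γ=atan2(-0.3153,0.2115)=-0.9800;  ψ=arccos(0.2396)=1.3288;  θ3=γ+ψ≈0.3488

θ₁ = -0.2618, θ₂ = 0.7850, θ₃ = 0.3488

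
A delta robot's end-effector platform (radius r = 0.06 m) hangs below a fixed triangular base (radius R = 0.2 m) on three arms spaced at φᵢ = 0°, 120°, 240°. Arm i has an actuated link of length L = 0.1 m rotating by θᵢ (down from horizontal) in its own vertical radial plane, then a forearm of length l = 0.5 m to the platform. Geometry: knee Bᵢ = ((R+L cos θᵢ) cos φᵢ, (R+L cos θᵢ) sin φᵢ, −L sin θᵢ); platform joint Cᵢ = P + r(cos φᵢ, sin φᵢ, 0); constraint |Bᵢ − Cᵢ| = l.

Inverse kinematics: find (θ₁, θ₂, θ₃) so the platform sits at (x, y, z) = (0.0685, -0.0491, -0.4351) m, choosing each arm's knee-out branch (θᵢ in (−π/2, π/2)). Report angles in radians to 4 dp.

φ1=0.0° → target in arm frame (0.0685, -0.0491)
  A=0.0715, B=-0.4351, C=(l²−L²−A²−y'²−z²)/(2L)=0.2158
  γ=atan2(-0.4351,0.0715)=-1.4079;  ψ=arccos(0.4895)=1.0593;  θ1=γ+ψ≈-0.3486
arm 2 (φ=120.0°): x'=-0.0768, y'=-0.0348
  A cos θ + B sin θ = C:  0.2168·cos θ + -0.4351·sin θ = 0.0124
  θ2 = atan2(B,A) + arccos(C/0.4861) = 0.4366
rotate P by −φ3: (0.0083, 0.0839, -0.4351)
  A cos θ + B sin θ = C:  0.1317·cos θ + -0.4351·sin θ = 0.1315
  γ=atan2(-0.4351,0.1317)=-1.2768;  ψ=arccos(0.2893)=1.2773;  θ3=γ+ψ≈0.0005

θ₁ = -0.3486, θ₂ = 0.4366, θ₃ = 0.0005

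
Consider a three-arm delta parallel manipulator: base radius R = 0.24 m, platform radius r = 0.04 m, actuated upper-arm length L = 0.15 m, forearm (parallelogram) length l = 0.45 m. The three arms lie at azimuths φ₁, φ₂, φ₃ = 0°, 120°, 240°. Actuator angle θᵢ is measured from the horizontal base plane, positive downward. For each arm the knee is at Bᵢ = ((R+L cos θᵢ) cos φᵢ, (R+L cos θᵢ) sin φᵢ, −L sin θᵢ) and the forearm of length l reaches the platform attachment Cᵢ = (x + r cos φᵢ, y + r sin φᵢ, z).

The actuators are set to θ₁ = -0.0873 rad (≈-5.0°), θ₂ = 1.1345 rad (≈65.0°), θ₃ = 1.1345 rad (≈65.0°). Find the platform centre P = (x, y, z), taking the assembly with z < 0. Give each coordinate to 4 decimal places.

(0.1578, 0.0000, -0.3941)

arm 1 at φ=0.0°: e+L cos θ1 = 0.3494;  O1 = (0.3494, 0.0000, 0.0131)
O2 = (0.2634·cos120.0°, 0.2634·sin120.0°, -0.1359) = (-0.1317, 0.2281, -0.1359)
O3 = (0.2634·cos240.0°, 0.2634·sin240.0°, -0.1359) = (-0.1317, -0.2281, -0.1359)
|O₂|²−|O₁|² = -0.0344;  |O₃|²−|O₁|² = -0.0344
[-0.9622 0.4562 -0.2981]·P = -0.0344;  [-0.9622 -0.4562 -0.2981]·P = -0.0344
Cramer: x(z) = 0.0358-0.3097z;  y(z) = 0.0000+0.0000z
sphere 1 gives Az²+Bz+C=0 with A=1.0959, B=0.1682, C=-0.1039;  B²−4AC=0.4839;  roots -0.3941, 0.2407;  negative root z = -0.3941
x = 0.1578, y = 0.0000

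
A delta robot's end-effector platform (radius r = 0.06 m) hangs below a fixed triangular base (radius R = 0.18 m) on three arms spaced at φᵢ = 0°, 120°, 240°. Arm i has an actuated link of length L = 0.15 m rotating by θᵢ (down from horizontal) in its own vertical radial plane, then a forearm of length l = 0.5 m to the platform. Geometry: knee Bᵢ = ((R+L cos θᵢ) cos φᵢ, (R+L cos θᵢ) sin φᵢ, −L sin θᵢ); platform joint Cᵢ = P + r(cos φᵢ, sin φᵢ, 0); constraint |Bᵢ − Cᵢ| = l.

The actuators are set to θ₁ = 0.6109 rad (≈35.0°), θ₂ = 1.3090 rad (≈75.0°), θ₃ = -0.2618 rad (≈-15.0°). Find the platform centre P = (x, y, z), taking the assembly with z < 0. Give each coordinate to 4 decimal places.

(0.0026, -0.2563, -0.4418)

φ1=0.0°: virtual centre (0.2429, 0.0000, -0.0860), radius l
centre 2 = (0.1588·cos120.0°, 0.1588·sin120.0°, -0.1449) = (-0.0794, 0.1375, -0.1449)
centre 3 = (0.2649·cos240.0°, 0.2649·sin240.0°, 0.0388) = (-0.1324, -0.2294, 0.0388)
subtract pairs → two planes through P
plane₁₂: -0.6446x+0.2751y+-0.1177z = -0.0202
det = 0.5022;  x = 0.0155+0.0293z,  y = -0.0369+0.4964z
quadratic in z: (1.2473)z²+(0.1221)z+(-0.1896)=0, √Δ=0.9801 → z ∈ {-0.4418, 0.3439}; z = -0.4418 (taking z<0)
x = 0.0026, y = -0.2563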